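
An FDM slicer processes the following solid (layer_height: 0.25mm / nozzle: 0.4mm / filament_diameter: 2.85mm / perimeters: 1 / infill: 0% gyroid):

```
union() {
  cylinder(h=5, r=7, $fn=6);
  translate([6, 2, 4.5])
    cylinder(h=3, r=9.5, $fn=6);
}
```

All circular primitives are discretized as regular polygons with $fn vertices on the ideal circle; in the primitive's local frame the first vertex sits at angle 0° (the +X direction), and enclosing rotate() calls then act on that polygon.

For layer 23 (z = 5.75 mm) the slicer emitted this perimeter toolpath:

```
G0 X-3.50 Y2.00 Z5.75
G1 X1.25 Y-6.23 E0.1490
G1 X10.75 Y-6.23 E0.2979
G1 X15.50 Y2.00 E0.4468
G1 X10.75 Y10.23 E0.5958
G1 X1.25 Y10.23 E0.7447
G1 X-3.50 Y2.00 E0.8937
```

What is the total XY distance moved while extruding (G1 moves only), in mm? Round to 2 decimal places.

Sum the Euclidean lengths of each G1 segment: total = 57.01 mm.

57.01 mm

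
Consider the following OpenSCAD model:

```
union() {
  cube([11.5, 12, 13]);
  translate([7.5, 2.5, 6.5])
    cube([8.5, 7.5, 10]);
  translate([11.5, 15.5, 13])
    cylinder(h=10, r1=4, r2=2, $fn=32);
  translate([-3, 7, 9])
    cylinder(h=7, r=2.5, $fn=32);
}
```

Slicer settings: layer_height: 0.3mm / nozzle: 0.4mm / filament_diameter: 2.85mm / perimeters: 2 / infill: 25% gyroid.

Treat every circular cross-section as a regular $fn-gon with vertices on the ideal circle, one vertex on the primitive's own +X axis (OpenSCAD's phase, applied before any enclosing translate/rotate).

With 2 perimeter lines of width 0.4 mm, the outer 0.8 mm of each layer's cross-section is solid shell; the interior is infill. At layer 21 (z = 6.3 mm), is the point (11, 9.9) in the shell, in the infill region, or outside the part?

shell

At z = 6.3 mm: the cube (footprint 11.5×12) is included at this height; the cube at (7.5, 2.5) is not intersected at this z (z outside [6.5, 16.5]); the cone at (11.5, 15.5) does not reach this height (z outside [13, 23]); the cylinder at (-3, 7) does not reach this height (z outside [9, 16]); Merging all regions: only the 11.5×12 cube is present, so the union is just that shape — 1 connected region. Overall, the cross-section is a single solid region. The nearest boundary edge runs (11.50, 0.00)→(11.50, 12.00); distance from the point to it = 0.50 mm. The point is inside the cross-section, 0.50 mm from the nearest boundary — within the 0.8 mm shell band (2 × 0.4).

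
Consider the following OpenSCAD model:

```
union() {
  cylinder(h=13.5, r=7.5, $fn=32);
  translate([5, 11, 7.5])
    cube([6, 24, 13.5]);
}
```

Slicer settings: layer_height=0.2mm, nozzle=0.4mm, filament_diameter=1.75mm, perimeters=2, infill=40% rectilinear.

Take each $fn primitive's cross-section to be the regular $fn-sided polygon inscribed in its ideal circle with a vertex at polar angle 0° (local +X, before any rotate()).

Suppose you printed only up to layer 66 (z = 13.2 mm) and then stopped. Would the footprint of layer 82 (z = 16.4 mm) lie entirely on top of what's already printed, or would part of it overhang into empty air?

Compare the two slices. At z = 13.2: the r=7.5 cylinder contributes a regular 32-gon of circumradius 7.5 (area = (32/2)·7.500²·sin(360°/32) = 175.58 mm²); the cube at (5, 11) (footprint 6×24) is included at this height (area 144.00 mm²); Taking the union: the 2 present regions are separate (no shared area or edge), so areas and boundary lengths simply add and each stays a separate island — area = 319.58 mm². At z = 16.4: the cylinder is not intersected at this z (z outside [0, 13.5]); the 6×24 cube at (5, 11) contributes its full rectangle (area 144.00 mm²); Taking the union: only the 6×24 cube at (5, 11) is present, so the union is just that shape — area = 144.00 mm². Checking containment: the cross-section at z = 16.4 is a subset of the cross-section at z = 13.2.

entirely on top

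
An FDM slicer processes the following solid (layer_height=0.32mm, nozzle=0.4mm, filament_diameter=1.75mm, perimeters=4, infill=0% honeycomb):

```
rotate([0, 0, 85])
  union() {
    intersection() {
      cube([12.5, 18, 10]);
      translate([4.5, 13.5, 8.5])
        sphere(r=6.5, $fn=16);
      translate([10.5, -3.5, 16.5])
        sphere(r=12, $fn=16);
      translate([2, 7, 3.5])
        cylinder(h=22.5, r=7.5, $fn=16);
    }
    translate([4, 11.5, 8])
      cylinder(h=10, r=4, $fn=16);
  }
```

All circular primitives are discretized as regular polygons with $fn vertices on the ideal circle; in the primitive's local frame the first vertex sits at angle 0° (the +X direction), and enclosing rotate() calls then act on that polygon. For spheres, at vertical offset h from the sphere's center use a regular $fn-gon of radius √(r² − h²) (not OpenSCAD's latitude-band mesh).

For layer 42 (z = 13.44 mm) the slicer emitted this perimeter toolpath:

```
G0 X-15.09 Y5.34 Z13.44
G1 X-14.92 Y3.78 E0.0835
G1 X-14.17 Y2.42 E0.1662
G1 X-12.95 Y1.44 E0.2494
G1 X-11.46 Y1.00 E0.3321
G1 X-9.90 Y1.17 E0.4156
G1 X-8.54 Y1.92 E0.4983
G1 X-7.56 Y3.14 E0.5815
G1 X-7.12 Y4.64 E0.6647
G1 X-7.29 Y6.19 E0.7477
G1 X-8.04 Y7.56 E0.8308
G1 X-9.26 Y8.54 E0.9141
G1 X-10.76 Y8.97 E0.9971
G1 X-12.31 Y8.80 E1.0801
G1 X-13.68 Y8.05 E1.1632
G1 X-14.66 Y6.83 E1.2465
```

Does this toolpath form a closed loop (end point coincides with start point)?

no

Start point (G0): (-15.09, 5.34). End point (last G1): the path does not return to the start — open.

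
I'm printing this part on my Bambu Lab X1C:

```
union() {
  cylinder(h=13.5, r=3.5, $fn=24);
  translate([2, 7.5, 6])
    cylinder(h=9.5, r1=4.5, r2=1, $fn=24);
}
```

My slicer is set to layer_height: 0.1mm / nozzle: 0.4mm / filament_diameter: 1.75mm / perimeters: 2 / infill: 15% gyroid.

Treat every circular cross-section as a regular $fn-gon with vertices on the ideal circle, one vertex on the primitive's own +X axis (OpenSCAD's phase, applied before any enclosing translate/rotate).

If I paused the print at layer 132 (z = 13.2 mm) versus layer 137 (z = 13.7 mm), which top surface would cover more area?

layer 132 (z = 13.2 mm)

Layer 132 (z = 13.2): the r=3.5 cylinder contributes a regular 24-gon of circumradius 3.5 (area = (24/2)·3.500²·sin(360°/24) = 38.05 mm²); the cone at (2, 7.5): at t=0.758 of its height the radius interpolates to r₁+(r₂−r₁)t = 1.847, giving a regular 24-gon of that circumradius (area = (24/2)·1.847²·sin(360°/24) = 10.60 mm²); Combining (union): the 2 present regions are separate (no shared area or edge), so areas and boundary lengths simply add and each stays a separate island — area = 48.65 mm². So its area = 48.65 mm². Layer 137 (z = 13.7): the cylinder does not reach this height (z outside [0, 13.5]); the cone at (2, 7.5) (r1=4.5→r2=1) has section circumradius 1.663 here — a regular 24-gon (area = (24/2)·1.663²·sin(360°/24) = 8.59 mm²); Combining (union): only the cone at (2, 7.5) is present, so the union is just that shape — area = 8.59 mm². So its area = 8.59 mm². Layer 132 is larger (48.65 vs 8.59 mm²).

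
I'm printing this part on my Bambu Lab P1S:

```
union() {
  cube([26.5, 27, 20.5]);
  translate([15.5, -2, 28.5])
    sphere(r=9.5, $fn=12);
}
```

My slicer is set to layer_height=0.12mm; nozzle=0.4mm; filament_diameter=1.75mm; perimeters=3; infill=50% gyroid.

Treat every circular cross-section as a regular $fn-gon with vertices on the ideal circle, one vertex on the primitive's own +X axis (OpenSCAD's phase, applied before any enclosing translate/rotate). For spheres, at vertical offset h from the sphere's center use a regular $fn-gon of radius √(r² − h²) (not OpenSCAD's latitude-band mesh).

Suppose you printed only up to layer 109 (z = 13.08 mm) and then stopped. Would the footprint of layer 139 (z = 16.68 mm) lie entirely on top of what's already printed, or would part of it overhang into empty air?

Compare the two slices. At z = 13.08: the cube is present — its section is the full 26.5×27 rectangle (area 715.50 mm²); the sphere at (15.5, -2) is not intersected at this z (|z−center|=15.420 > r=9.5); Combining (union): only the 26.5×27 cube is present, so the union is just that shape — area = 715.50 mm². At z = 16.68: the 26.5×27 cube contributes its full rectangle (area 715.50 mm²); the sphere at (15.5, -2) is absent (|z−center|=11.820 > r=9.5); Combining (union): only the 26.5×27 cube is present, so the union is just that shape — area = 715.50 mm². Checking containment: the cross-section at z = 16.68 is a subset of the cross-section at z = 13.08.

entirely on top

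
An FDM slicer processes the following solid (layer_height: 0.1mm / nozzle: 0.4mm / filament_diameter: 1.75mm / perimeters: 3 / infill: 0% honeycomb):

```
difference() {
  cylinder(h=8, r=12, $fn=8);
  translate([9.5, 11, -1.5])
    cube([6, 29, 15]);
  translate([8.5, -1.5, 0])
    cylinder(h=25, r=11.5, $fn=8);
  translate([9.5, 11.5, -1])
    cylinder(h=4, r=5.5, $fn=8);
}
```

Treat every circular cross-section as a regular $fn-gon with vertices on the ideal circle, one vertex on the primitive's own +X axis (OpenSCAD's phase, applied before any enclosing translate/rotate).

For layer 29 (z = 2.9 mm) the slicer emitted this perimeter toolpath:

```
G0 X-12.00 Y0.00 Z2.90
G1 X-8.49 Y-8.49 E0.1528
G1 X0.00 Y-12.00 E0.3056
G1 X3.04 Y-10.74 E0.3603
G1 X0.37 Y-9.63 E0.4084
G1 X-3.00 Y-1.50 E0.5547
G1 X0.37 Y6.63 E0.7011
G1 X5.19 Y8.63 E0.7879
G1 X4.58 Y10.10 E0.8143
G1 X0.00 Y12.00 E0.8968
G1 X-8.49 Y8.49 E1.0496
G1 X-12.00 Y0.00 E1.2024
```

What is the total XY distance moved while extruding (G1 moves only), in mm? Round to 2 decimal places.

72.30 mm

Sum the Euclidean lengths of each G1 segment: total = 72.30 mm.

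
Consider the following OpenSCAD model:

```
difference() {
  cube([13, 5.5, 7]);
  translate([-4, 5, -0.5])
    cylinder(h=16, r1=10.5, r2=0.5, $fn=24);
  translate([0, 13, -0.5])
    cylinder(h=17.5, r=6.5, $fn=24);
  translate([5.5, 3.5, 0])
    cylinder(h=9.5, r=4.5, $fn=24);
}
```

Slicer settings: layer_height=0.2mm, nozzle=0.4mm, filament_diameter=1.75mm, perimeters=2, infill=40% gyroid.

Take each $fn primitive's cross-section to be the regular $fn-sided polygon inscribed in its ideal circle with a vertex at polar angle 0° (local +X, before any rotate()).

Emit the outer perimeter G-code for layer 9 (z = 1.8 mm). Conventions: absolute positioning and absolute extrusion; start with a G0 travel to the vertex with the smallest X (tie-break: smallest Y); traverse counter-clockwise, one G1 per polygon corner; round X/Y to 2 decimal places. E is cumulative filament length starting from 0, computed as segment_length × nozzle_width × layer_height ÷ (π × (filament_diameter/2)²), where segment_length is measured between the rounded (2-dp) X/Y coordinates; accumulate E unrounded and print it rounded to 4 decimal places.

G0 X8.27 Y0.00 Z1.80
G1 X13.00 Y0.00 E0.1573
G1 X13.00 Y5.50 E0.3403
G1 X9.50 Y5.50 E0.4567
G1 X9.85 Y4.66 E0.4869
G1 X10.00 Y3.50 E0.5258
G1 X9.85 Y2.34 E0.5647
G1 X9.40 Y1.25 E0.6040
G1 X8.68 Y0.32 E0.6431
G1 X8.27 Y0.00 E0.6604

At z = 1.8 mm: the 13×5.5 cube contributes its full rectangle; the cone at (-4, 5) (r1=10.5→r2=0.5) has section circumradius 9.062 here — a regular 24-gon; the cylinder at (0, 13): section is a regular 24-gon, circumradius r=6.5; the r=4.5 cylinder at (5.5, 3.5) contributes a regular 24-gon of circumradius 4.5; Taking the first minus the rest: starting from the 13×5.5 cube, the cone at (-4, 5) partially overlaps it — only the 25.15 mm² overlap (of its 255.08 mm²) is removed, clipping the outline; the r=6.5 cylinder at (0, 13) misses the remaining region (no effect); the r=4.5 cylinder at (5.5, 3.5) partially overlaps it — only the 27.61 mm² overlap (of its 62.89 mm²) is removed, clipping the outline — 1 connected region. The outline is a single polygon with 9 vertices. Extrusion per mm of travel: 0.4 × 0.2 / (π × 0.875²) = 0.033260. Accumulating E over each segment gives final E = 0.6604.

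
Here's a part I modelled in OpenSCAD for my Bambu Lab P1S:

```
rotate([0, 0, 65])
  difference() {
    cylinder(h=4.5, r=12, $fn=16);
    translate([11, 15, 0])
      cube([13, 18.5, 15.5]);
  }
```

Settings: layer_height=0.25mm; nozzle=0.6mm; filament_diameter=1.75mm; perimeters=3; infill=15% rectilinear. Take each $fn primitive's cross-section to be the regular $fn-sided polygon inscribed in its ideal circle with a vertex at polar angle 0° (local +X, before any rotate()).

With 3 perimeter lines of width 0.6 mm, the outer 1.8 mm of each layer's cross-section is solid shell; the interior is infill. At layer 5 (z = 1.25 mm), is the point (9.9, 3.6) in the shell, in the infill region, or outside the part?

shell

At z = 1.25 mm: the r=12 cylinder contributes a regular 16-gon of circumradius 12; the cube at (11, 15) (footprint 13×18.5) is included at this height; After the difference (first − rest): starting from the r=12 cylinder, the 13×18.5 cube at (11, 15) misses the remaining region (no effect) — 1 connected region; (whole slice rotated 65° about Z — lengths, areas and connectivity unchanged). Overall, the cross-section is a single solid region. Undo the 65° rotation: the query point maps to (7.447, -7.451) in the un-rotated model frame. The nearest boundary edge runs (8.49, -8.49)→(4.59, -11.09); distance from the point to it = 1.44 mm. The point is inside the cross-section, 1.44 mm from the nearest boundary — within the 1.8 mm shell band (3 × 0.6).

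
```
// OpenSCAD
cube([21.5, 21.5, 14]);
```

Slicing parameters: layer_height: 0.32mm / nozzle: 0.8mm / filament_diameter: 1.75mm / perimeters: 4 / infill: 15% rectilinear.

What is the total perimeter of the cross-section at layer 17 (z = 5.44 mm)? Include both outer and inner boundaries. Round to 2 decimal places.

At z = 5.44 mm: the cube (footprint 21.5×21.5) is included at this height (perimeter 86.00 mm). Overall, the cross-section is a single solid region. Total boundary length (outer) = 86.00 mm.

86.00 mm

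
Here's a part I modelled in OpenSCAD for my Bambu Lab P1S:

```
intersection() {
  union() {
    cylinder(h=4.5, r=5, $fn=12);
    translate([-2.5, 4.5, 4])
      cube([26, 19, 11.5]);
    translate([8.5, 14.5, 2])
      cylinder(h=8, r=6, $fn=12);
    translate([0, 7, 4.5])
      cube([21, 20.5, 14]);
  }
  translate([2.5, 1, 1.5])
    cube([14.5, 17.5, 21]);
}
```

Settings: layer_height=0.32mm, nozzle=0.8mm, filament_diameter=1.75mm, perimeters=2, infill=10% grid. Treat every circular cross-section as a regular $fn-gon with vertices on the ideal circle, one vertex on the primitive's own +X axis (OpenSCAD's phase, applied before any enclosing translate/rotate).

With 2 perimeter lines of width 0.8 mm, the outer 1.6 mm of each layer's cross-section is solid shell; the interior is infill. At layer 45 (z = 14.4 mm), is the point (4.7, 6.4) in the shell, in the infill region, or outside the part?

At z = 14.4 mm: the cylinder does not reach this height (z outside [0, 4.5]); the cube at (-2.5, 4.5) is present — its section is the full 26×19 rectangle; the cylinder at (8.5, 14.5) is absent (z outside [2, 10]); the cube at (0, 7) is present — its section is the full 21×20.5 rectangle; Merging all regions: the regions partially overlap (shared area 346.50 mm²), so overlapping operands fuse into one piece — 1 connected region; the cube at (2.5, 1) is present — its section is the full 14.5×17.5 rectangle; Taking the intersection: the 14.5×17.5 cube at (2.5, 1) partially overlaps the result so far; clipping to the common part keeps 203.00 mm² — 1 connected region. Overall, the cross-section is a single solid region. The nearest boundary edge runs (17.00, 4.50)→(2.50, 4.50); distance from the point to it = 1.90 mm. The point is inside the cross-section and 1.90 mm from the nearest boundary — more than the 1.6 mm shell width (2 × 0.8), so it's in the infill interior.

infill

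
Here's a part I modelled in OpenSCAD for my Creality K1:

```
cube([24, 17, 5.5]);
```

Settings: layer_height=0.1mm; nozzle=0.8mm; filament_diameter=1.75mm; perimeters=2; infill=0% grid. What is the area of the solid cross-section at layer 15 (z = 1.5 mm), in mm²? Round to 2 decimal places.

At z = 1.5 mm: the 24×17 cube contributes its full rectangle (area 408.00 mm²). Overall, the cross-section is a single solid region. Net area = 408.00 mm².

408.00 mm²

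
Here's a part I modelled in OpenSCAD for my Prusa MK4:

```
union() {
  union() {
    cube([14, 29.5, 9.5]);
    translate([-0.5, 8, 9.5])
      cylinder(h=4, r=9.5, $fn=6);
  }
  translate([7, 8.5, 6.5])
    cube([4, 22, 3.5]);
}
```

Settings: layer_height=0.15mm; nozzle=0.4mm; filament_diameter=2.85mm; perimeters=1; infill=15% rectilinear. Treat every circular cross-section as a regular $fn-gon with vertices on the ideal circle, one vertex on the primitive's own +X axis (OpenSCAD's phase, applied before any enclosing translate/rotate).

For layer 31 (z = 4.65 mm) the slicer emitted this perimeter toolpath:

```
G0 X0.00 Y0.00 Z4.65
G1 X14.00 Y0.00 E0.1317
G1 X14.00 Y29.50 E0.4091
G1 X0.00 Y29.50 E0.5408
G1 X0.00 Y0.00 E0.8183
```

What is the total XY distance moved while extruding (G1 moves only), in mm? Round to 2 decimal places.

Sum the Euclidean lengths of each G1 segment: total = 87.00 mm.

87.00 mm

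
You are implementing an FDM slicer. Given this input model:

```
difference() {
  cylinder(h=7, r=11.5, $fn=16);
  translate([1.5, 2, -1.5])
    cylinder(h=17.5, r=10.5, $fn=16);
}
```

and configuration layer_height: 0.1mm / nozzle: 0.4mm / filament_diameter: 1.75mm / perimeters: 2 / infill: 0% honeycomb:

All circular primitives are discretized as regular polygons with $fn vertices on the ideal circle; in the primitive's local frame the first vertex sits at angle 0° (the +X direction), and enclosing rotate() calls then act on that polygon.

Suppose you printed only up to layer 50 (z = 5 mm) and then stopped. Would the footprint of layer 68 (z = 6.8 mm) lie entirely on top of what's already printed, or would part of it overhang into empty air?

entirely on top

Compare the two slices. At z = 5: the cylinder: section is a regular 16-gon, circumradius r=11.5 (area = (16/2)·11.500²·sin(360°/16) = 404.88 mm²); the r=10.5 cylinder at (1.5, 2) gives a regular 16-gon of circumradius 10.5 (constant along its height) (area = (16/2)·10.500²·sin(360°/16) = 337.53 mm²); Taking the first minus the rest: starting from the r=11.5 cylinder (404.88 mm²), the r=10.5 cylinder at (1.5, 2) partially overlaps it — only the 312.73 mm² overlap (of its 337.53 mm²) is removed, clipping the outline — area = 92.15 mm². At z = 6.8: the r=11.5 cylinder contributes a regular 16-gon of circumradius 11.5 (area = (16/2)·11.500²·sin(360°/16) = 404.88 mm²); the cylinder at (1.5, 2): section is a regular 16-gon, circumradius r=10.5 (area = (16/2)·10.500²·sin(360°/16) = 337.53 mm²); After the difference (first − rest): starting from the r=11.5 cylinder (404.88 mm²), the r=10.5 cylinder at (1.5, 2) partially overlaps it — only the 312.73 mm² overlap (of its 337.53 mm²) is removed, clipping the outline — area = 92.15 mm². Checking containment: the cross-section at z = 6.8 is a subset of the cross-section at z = 5.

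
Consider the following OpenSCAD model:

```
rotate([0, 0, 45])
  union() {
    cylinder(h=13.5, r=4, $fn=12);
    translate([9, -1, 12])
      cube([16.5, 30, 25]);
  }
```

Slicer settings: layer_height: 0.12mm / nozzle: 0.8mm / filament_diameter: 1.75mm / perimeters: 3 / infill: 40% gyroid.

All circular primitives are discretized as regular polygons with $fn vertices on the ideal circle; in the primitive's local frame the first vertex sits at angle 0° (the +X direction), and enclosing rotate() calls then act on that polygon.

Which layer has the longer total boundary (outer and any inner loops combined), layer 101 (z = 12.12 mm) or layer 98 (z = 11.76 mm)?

Layer 101 (z = 12.12): the r=4 cylinder gives a regular 12-gon of circumradius 4 (constant along its height) (perimeter = 2·12·4.000·sin(180°/12) = 24.85 mm); the 16.5×30 cube at (9, -1) contributes its full rectangle (perimeter 93.00 mm); Combining (union): the 2 present regions are separate (no shared area or edge), so areas and boundary lengths simply add and each stays a separate island — boundary = 117.85 mm; (whole slice rotated 45° about Z — lengths, areas and connectivity unchanged). So its perimeter = 117.85 mm. Layer 98 (z = 11.76): the r=4 cylinder contributes a regular 12-gon of circumradius 4 (perimeter = 2·12·4.000·sin(180°/12) = 24.85 mm); the cube at (9, -1) does not reach this height (z outside [12, 37]); Merging all regions: only the r=4 cylinder is present, so the union is just that shape — boundary = 24.85 mm; (whole slice rotated 45° about Z — lengths, areas and connectivity unchanged). So its perimeter = 24.85 mm. Layer 101 is larger (117.85 vs 24.85 mm).

layer 101 (z = 12.12 mm)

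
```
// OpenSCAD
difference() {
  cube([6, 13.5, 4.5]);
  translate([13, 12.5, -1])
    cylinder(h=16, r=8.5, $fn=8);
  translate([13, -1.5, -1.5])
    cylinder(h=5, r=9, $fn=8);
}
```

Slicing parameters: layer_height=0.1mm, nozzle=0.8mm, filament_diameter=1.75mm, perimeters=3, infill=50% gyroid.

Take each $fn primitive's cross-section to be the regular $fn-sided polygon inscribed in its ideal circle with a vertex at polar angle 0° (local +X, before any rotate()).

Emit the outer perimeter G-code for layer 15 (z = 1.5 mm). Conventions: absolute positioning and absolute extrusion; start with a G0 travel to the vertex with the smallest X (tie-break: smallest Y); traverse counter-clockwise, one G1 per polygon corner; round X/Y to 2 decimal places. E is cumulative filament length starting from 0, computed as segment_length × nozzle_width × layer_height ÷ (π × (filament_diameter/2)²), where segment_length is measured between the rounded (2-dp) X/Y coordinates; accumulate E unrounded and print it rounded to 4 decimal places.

G0 X0.00 Y0.00 Z1.50
G1 X4.62 Y0.00 E0.1537
G1 X6.00 Y3.33 E0.2736
G1 X6.00 Y8.88 E0.4581
G1 X4.50 Y12.50 E0.5885
G1 X4.91 Y13.50 E0.6244
G1 X0.00 Y13.50 E0.7877
G1 X0.00 Y0.00 E1.2367

At z = 1.5 mm: the 6×13.5 cube contributes its full rectangle; the r=8.5 cylinder at (13, 12.5) contributes a regular 8-gon of circumradius 8.5; the r=9 cylinder at (13, -1.5) contributes a regular 8-gon of circumradius 9; After the difference (first − rest): starting from the 6×13.5 cube, the r=8.5 cylinder at (13, 12.5) partially overlaps it — only the 4.01 mm² overlap (of its 204.35 mm²) is removed, clipping the outline; the r=9 cylinder at (13, -1.5) partially overlaps it — only the 2.29 mm² overlap (of its 229.10 mm²) is removed, clipping the outline — 1 connected region. The outline is a single polygon with 7 vertices. Extrusion per mm of travel: 0.8 × 0.1 / (π × 0.875²) = 0.033260. Accumulating E over each segment gives final E = 1.2367.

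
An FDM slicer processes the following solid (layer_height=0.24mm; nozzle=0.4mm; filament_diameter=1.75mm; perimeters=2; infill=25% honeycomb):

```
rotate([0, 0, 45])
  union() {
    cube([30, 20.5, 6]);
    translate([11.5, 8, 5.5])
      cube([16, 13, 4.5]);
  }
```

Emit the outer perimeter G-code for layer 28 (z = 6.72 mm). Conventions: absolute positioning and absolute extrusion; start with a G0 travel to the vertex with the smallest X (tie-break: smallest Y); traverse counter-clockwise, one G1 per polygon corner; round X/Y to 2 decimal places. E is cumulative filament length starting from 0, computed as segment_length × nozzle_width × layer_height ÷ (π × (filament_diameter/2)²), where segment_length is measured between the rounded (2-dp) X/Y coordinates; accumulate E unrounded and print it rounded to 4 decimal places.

At z = 6.72 mm: the cube is absent (z outside [0, 6]); the cube at (11.5, 8) is present — its section is the full 16×13 rectangle; Taking the union: only the 16×13 cube at (11.5, 8) is present, so the union is just that shape — 1 connected region; (rotated 45° about Z; rotation is an isometry so areas/perimeters/island counts are preserved). The outline is a single polygon with 4 vertices. Extrusion per mm of travel: 0.4 × 0.24 / (π × 0.875²) = 0.039912. Accumulating E over each segment gives final E = 2.3148.

G0 X-6.72 Y22.98 Z6.72
G1 X2.47 Y13.79 E0.5187
G1 X13.79 Y25.10 E1.1574
G1 X4.60 Y34.29 E1.6761
G1 X-6.72 Y22.98 E2.3148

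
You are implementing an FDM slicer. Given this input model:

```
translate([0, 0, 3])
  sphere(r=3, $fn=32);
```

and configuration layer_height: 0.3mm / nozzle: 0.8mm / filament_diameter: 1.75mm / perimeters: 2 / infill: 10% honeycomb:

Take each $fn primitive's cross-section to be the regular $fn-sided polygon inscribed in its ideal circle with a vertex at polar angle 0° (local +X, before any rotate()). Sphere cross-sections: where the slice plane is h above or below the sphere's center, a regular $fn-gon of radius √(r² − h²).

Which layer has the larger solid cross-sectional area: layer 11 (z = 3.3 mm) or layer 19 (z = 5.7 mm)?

layer 11 (z = 3.3 mm)

Layer 11 (z = 3.3): the r=3 sphere contributes a regular 32-gon of circumradius √(3²−0.3²) = 2.985 (area = (32/2)·2.985²·sin(360°/32) = 27.81 mm²). So its area = 27.81 mm². Layer 19 (z = 5.7): the r=3 sphere slices to a regular 32-gon of circumradius 1.308 (√(r²−h²) with h=2.7 from center) (area = (32/2)·1.308²·sin(360°/32) = 5.34 mm²). So its area = 5.34 mm². Layer 11 is larger (27.81 vs 5.34 mm²).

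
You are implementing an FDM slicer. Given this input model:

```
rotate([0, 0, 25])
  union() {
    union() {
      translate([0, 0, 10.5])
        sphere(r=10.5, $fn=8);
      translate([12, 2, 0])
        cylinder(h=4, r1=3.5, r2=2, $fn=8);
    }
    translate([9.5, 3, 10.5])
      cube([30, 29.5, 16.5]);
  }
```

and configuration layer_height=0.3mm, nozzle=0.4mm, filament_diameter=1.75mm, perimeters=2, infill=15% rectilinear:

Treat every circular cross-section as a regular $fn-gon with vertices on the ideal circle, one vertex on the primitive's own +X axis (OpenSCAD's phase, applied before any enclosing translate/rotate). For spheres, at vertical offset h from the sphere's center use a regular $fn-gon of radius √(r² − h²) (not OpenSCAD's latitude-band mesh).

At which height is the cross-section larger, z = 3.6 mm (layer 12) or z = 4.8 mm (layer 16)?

layer 16 (z = 4.8 mm)

Layer 12 (z = 3.6): the sphere: section is a regular 8-gon, circumradius = √(r²−h²) = √(10.5²−6.9²) = 7.915 (area = (8/2)·7.915²·sin(360°/8) = 177.17 mm²); the cone at (12, 2) contributes a regular 8-gon of circumradius 2.150 (interpolated between r1=3.5 and r2=2 at t=0.900) (area = (8/2)·2.150²·sin(360°/8) = 13.07 mm²); Combining (union): the 2 present regions are separate (no shared area or edge), so areas and boundary lengths simply add and each stays a separate island — area = 190.25 mm²; the cube at (9.5, 3) does not reach this height (z outside [10.5, 27]); Merging all regions: only the result so far is present, so the union is just that shape — area = 190.25 mm²; (rotated 25° about Z; rotation is an isometry so areas/perimeters/island counts are preserved). So its area = 190.25 mm². Layer 16 (z = 4.8): the sphere: section is a regular 8-gon, circumradius = √(r²−h²) = √(10.5²−5.7²) = 8.818 (area = (8/2)·8.818²·sin(360°/8) = 219.94 mm²); the cone at (12, 2) is not intersected at this z (z outside [0, 4]); Combining (union): only the r=10.5 sphere is present, so the union is just that shape — area = 219.94 mm²; the cube at (9.5, 3) is not intersected at this z (z outside [10.5, 27]); Combining (union): only the result so far is present, so the union is just that shape — area = 219.94 mm²; (rotated 25° about Z; rotation is an isometry so areas/perimeters/island counts are preserved). So its area = 219.94 mm². Layer 16 is larger (219.94 vs 190.25 mm²).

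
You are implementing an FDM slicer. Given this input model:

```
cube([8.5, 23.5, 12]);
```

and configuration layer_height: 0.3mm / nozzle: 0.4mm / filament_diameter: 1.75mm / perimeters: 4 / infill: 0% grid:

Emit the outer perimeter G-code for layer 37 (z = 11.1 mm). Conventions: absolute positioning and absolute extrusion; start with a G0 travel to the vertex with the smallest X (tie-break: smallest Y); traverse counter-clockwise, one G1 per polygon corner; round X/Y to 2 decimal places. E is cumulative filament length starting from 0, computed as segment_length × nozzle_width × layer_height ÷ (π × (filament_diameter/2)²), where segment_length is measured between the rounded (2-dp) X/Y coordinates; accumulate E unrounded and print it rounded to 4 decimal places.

At z = 11.1 mm: the cube (footprint 8.5×23.5) is included at this height. The outline is a single polygon with 4 vertices. Extrusion per mm of travel: 0.4 × 0.3 / (π × 0.875²) = 0.049890. Accumulating E over each segment gives final E = 3.1930.

G0 X0.00 Y0.00 Z11.10
G1 X8.50 Y0.00 E0.4241
G1 X8.50 Y23.50 E1.5965
G1 X0.00 Y23.50 E2.0206
G1 X0.00 Y0.00 E3.1930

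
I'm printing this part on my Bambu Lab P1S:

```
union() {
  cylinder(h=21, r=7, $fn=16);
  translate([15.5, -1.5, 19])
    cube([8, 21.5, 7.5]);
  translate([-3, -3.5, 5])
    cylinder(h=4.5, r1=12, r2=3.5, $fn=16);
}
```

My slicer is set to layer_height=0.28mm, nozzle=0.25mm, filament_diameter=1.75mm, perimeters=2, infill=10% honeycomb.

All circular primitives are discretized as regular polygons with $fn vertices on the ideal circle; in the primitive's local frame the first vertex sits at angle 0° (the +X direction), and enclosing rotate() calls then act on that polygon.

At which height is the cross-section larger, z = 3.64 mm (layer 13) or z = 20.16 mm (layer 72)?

layer 72 (z = 20.16 mm)

Layer 13 (z = 3.64): the r=7 cylinder gives a regular 16-gon of circumradius 7 (constant along its height) (area = (16/2)·7.000²·sin(360°/16) = 150.01 mm²); the cube at (15.5, -1.5) does not reach this height (z outside [19, 26.5]); the cone at (-3, -3.5) is not intersected at this z (z outside [5, 9.5]); Combining (union): only the r=7 cylinder is present, so the union is just that shape — area = 150.01 mm². So its area = 150.01 mm². Layer 72 (z = 20.16): the cylinder: section is a regular 16-gon, circumradius r=7 (area = (16/2)·7.000²·sin(360°/16) = 150.01 mm²); the cube at (15.5, -1.5) is present — its section is the full 8×21.5 rectangle (area 172.00 mm²); the cone at (-3, -3.5) is not intersected at this z (z outside [5, 9.5]); Combining (union): the 2 present regions are separate (no shared area or edge), so areas and boundary lengths simply add and each stays a separate island — area = 322.01 mm². So its area = 322.01 mm². Layer 72 is larger (322.01 vs 150.01 mm²).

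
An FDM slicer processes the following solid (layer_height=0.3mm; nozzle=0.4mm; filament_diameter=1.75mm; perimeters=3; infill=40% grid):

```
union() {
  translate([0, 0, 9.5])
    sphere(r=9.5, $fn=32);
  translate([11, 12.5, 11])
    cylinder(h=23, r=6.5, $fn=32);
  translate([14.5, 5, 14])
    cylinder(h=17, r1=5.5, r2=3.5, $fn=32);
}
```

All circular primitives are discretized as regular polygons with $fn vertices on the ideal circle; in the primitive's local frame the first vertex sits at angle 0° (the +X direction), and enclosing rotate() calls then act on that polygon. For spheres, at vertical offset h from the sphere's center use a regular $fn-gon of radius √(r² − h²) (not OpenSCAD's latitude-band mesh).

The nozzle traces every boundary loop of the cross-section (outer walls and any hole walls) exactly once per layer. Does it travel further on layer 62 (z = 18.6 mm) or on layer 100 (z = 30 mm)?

layer 62 (z = 18.6 mm)

Layer 62 (z = 18.6): the r=9.5 sphere contributes a regular 32-gon of circumradius √(9.5²−9.1²) = 2.728 (perimeter = 2·32·2.728·sin(180°/32) = 17.11 mm); the r=6.5 cylinder at (11, 12.5) gives a regular 32-gon of circumradius 6.5 (constant along its height) (perimeter = 2·32·6.500·sin(180°/32) = 40.78 mm); the cone at (14.5, 5) (r1=5.5→r2=3.5) has section circumradius 4.959 here — a regular 32-gon (perimeter = 2·32·4.959·sin(180°/32) = 31.11 mm); Taking the union: the regions partially overlap (shared area 16.80 mm²), so the edge portions inside another operand are dropped and the merged outline is re-measured after clipping — boundary = 71.79 mm. So its perimeter = 71.79 mm. Layer 100 (z = 30): the sphere is not intersected at this z (|z−center|=20.500 > r=9.5); the r=6.5 cylinder at (11, 12.5) contributes a regular 32-gon of circumradius 6.5 (perimeter = 2·32·6.500·sin(180°/32) = 40.78 mm); the cone at (14.5, 5): at t=0.941 of its height the radius interpolates to r₁+(r₂−r₁)t = 3.618, giving a regular 32-gon of that circumradius (perimeter = 2·32·3.618·sin(180°/32) = 22.69 mm); Merging all regions: the regions partially overlap (shared area 6.71 mm²), so the edge portions inside another operand are dropped and the merged outline is re-measured after clipping — boundary = 51.75 mm. So its perimeter = 51.75 mm. Layer 62 is larger (71.79 vs 51.75 mm).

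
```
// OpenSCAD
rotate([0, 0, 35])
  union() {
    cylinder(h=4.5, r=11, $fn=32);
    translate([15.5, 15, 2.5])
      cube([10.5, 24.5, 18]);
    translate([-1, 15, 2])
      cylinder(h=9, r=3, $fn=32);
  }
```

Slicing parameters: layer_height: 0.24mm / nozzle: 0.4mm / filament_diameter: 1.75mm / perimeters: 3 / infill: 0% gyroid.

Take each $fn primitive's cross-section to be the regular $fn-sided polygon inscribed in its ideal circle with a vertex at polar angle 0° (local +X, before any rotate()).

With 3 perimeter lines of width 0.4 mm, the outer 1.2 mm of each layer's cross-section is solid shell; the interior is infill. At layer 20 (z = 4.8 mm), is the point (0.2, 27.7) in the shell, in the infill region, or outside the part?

shell

At z = 4.8 mm: the cylinder does not reach this height (z outside [0, 4.5]); the 10.5×24.5 cube at (15.5, 15) contributes its full rectangle; the r=3 cylinder at (-1, 15) contributes a regular 32-gon of circumradius 3; Merging all regions: the 2 present regions are separate (no shared area or edge), so areas and boundary lengths simply add and each stays a separate island — 2 connected regions; (rotated 35° about Z; rotation is an isometry so areas/perimeters/island counts are preserved). Overall, the cross-section has 2 separate islands. Undo the 35° rotation: the query point maps to (16.052, 22.576) in the un-rotated model frame. The nearest boundary edge runs (15.50, 15.00)→(15.50, 39.50); distance from the point to it = 0.55 mm. (Shell/infill is judged within the island containing the point — the largest one.) The point is inside the cross-section, 0.55 mm from the nearest boundary — within the 1.2 mm shell band (3 × 0.4).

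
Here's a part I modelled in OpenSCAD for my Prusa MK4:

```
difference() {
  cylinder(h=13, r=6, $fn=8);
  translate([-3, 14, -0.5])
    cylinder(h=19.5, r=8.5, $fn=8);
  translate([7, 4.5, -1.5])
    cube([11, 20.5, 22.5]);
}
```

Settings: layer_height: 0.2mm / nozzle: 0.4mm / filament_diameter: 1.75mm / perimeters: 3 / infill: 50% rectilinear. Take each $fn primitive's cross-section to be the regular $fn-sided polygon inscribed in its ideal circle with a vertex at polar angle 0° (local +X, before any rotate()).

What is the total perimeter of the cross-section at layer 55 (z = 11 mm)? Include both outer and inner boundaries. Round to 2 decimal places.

At z = 11 mm: the cylinder: section is a regular 8-gon, circumradius r=6 (perimeter = 2·8·6.000·sin(180°/8) = 36.74 mm); the r=8.5 cylinder at (-3, 14) contributes a regular 8-gon of circumradius 8.5 (perimeter = 2·8·8.500·sin(180°/8) = 52.04 mm); the cube at (7, 4.5) is present — its section is the full 11×20.5 rectangle (perimeter 63.00 mm); After the difference (first − rest): starting from the r=6 cylinder, the r=8.5 cylinder at (-3, 14) misses the remaining region (no effect); the 11×20.5 cube at (7, 4.5) misses the remaining region (no effect) — boundary = 36.74 mm. Overall, the cross-section is a single solid region. Total boundary length (outer) = 36.74 mm.

36.74 mm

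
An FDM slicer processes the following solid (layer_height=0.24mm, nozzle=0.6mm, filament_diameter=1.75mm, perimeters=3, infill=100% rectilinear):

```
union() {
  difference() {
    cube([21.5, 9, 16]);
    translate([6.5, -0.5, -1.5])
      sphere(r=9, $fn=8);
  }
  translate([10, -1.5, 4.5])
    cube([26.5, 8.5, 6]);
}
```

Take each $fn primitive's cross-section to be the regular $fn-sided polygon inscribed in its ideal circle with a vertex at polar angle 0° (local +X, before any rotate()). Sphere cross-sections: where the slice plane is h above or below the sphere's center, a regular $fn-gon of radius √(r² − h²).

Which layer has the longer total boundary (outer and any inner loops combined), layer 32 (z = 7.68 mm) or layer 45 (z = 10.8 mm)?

layer 32 (z = 7.68 mm)

Layer 32 (z = 7.68): the cube is present — its section is the full 21.5×9 rectangle (perimeter 61.00 mm); the sphere at (6.5, -0.5) is absent (|z−center|=9.180 > r=9); Subtracting the remaining from the first: none of the subtracted shapes is present at this height, so the 21.5×9 cube is unchanged — boundary = 61.00 mm; the cube at (10, -1.5) is present — its section is the full 26.5×8.5 rectangle (perimeter 70.00 mm); Combining (union): the regions partially overlap (shared area 80.50 mm²), so the edge portions inside another operand are dropped and the merged outline is re-measured after clipping — boundary = 94.00 mm. So its perimeter = 94.00 mm. Layer 45 (z = 10.8): the cube is present — its section is the full 21.5×9 rectangle (perimeter 61.00 mm); the sphere at (6.5, -0.5) does not reach this height (|z−center|=12.300 > r=9); After the difference (first − rest): none of the subtracted shapes is present at this height, so the 21.5×9 cube is unchanged — boundary = 61.00 mm; the cube at (10, -1.5) is absent (z outside [4.5, 10.5]); Merging all regions: only that combined region is present, so the union is just that shape — boundary = 61.00 mm. So its perimeter = 61.00 mm. Layer 32 is larger (94.00 vs 61.00 mm).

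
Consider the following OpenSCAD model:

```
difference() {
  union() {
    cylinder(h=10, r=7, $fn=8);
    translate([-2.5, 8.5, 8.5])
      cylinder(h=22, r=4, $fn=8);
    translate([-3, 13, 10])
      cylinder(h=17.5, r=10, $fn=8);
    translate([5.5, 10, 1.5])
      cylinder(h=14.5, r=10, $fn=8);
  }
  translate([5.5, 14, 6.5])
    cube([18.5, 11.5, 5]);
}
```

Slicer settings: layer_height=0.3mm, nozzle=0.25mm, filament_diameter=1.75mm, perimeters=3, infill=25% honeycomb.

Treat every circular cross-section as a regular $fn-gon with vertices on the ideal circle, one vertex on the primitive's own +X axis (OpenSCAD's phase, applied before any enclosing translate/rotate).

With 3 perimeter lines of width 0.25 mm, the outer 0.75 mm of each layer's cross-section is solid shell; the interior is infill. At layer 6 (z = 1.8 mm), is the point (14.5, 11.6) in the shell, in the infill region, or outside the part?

shell

At z = 1.8 mm: the r=7 cylinder gives a regular 8-gon of circumradius 7 (constant along its height); the cylinder at (-2.5, 8.5) is absent (z outside [8.5, 30.5]); the cylinder at (-3, 13) does not reach this height (z outside [10, 27.5]); the r=10 cylinder at (5.5, 10) gives a regular 8-gon of circumradius 10 (constant along its height); Taking the union: the regions partially overlap (shared area 36.45 mm²), so overlapping operands fuse into one piece — 1 connected region; the cube at (5.5, 14) is not intersected at this z (z outside [6.5, 11.5]); After the difference (first − rest): none of the subtracted shapes is present at this height, so the result so far is unchanged — 1 connected region. Overall, the cross-section is a single solid region. The nearest boundary edge runs (12.57, 17.07)→(15.50, 10.00); distance from the point to it = 0.31 mm. The point is inside the cross-section, 0.31 mm from the nearest boundary — within the 0.75 mm shell band (3 × 0.25).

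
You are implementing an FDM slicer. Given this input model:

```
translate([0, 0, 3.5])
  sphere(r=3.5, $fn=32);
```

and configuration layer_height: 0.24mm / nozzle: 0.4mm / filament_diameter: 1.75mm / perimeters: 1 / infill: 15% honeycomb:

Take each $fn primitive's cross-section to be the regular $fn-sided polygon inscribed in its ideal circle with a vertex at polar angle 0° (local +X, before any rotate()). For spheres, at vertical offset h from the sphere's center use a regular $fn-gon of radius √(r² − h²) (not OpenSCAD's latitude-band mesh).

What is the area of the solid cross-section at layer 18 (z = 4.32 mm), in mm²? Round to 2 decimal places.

At z = 4.32 mm: the r=3.5 sphere slices to a regular 32-gon of circumradius 3.403 (√(r²−h²) with h=0.82 from center) (area = (32/2)·3.403²·sin(360°/32) = 36.14 mm²). Overall, the cross-section is a single solid region. Net area = 36.14 mm².

36.14 mm²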